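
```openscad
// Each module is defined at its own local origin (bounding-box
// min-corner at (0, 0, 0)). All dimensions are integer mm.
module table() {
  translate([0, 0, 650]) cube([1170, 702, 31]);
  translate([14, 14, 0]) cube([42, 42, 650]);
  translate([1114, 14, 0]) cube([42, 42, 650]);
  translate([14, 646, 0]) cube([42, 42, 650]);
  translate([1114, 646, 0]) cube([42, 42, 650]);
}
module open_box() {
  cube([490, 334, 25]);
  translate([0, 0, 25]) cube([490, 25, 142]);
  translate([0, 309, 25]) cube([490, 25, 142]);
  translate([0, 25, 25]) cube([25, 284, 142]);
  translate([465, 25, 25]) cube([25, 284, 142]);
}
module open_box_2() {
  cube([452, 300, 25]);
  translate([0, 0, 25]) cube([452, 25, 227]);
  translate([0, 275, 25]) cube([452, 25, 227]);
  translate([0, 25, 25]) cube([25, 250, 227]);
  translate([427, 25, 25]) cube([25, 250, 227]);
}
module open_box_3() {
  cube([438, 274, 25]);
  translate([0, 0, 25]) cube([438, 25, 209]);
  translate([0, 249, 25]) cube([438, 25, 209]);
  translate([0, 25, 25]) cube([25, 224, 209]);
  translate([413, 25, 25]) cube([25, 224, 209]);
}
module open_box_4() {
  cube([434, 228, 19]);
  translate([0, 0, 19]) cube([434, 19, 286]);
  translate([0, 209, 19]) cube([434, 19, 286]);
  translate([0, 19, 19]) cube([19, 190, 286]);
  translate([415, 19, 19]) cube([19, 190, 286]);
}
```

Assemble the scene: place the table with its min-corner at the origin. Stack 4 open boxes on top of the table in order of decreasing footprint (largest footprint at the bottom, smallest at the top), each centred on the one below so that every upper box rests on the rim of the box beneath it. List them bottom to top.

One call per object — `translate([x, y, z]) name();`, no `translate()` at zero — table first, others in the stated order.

table();
translate([340, 184, 681]) open_box();
translate([359, 201, 848]) open_box_2();
translate([366, 214, 1100]) open_box_3();
translate([368, 237, 1334]) open_box_4();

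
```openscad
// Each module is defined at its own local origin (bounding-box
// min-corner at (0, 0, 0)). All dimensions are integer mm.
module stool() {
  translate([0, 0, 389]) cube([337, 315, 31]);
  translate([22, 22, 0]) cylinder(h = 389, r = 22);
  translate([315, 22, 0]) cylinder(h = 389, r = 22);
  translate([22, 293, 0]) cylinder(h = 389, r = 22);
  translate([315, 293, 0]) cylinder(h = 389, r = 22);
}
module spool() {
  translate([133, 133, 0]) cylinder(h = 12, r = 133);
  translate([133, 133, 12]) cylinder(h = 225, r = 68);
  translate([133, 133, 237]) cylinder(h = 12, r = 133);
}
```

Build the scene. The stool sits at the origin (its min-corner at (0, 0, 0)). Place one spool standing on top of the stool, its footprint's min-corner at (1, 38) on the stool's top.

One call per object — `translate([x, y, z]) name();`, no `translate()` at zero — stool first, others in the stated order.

stool();
translate([1, 38, 420]) spool();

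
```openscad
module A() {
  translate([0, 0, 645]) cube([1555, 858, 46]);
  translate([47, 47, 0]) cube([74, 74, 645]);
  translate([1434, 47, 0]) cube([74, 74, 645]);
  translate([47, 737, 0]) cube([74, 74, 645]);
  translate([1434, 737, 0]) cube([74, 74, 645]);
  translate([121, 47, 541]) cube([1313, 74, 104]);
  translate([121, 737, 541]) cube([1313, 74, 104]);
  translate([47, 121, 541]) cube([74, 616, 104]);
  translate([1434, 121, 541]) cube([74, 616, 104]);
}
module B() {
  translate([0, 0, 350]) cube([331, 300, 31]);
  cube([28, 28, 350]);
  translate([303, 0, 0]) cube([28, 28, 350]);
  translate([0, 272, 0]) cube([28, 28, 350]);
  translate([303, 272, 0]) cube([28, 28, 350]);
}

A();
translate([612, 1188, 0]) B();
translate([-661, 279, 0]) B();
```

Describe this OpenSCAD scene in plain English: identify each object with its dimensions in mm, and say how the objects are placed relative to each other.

A is a table: top 1555 mm (x) × 858 mm (y), 46 mm thick, upper face at z = 691 mm, on four 74×74 mm square legs, each inset 47 mm from the nearest pair of top edges, running from z = 0 to the bottom of the top. Four apron rails, 74 mm thick and 104 mm tall, run between adjacent legs with their top edges flush with the underside of the top and their outer faces flush with the legs' outer faces.

B is a simple wooden stool: a rectangular seat 331 mm (x) by 300 mm (y), 31 mm thick, top face at z = 381 mm, on four square legs, each 28×28 mm in cross-section. The legs rest on z = 0, each flush with a corner of the seat.

Two stools sit around the table at the +y, −x sides.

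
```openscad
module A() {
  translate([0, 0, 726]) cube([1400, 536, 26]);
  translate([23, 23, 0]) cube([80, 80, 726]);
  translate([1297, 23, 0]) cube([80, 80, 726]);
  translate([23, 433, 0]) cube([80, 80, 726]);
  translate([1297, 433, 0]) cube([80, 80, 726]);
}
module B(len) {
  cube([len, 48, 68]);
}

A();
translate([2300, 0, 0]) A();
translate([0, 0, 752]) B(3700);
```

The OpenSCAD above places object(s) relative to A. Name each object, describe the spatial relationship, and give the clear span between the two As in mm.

Second table starts at x = 2300; first ends at x = 1400; clear span = 2300 − 1400 = 900 mm.

A is a table. B is a beam. A beam spans the tops of two tables. The clear span between the two tables is 900 mm.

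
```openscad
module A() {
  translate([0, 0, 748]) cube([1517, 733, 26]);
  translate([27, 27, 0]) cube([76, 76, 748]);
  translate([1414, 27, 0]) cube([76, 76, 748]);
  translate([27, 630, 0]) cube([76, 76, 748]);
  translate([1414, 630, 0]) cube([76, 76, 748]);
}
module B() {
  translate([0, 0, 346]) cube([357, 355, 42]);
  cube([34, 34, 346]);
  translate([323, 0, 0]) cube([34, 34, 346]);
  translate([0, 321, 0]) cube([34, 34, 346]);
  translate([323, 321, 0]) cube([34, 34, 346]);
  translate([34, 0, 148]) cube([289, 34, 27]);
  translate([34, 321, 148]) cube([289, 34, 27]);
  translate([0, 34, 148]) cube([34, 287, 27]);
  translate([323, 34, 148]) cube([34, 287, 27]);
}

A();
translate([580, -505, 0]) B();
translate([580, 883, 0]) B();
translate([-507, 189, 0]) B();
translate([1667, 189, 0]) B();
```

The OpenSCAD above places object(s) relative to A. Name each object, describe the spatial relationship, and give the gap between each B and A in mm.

Each stool's nearest face is 150 mm from the table's bounding box.

A is a table. B is a stool. Four stools sit around the table at the −y, +y, −x, +x sides. The gap between each stool and the table is 150 mm.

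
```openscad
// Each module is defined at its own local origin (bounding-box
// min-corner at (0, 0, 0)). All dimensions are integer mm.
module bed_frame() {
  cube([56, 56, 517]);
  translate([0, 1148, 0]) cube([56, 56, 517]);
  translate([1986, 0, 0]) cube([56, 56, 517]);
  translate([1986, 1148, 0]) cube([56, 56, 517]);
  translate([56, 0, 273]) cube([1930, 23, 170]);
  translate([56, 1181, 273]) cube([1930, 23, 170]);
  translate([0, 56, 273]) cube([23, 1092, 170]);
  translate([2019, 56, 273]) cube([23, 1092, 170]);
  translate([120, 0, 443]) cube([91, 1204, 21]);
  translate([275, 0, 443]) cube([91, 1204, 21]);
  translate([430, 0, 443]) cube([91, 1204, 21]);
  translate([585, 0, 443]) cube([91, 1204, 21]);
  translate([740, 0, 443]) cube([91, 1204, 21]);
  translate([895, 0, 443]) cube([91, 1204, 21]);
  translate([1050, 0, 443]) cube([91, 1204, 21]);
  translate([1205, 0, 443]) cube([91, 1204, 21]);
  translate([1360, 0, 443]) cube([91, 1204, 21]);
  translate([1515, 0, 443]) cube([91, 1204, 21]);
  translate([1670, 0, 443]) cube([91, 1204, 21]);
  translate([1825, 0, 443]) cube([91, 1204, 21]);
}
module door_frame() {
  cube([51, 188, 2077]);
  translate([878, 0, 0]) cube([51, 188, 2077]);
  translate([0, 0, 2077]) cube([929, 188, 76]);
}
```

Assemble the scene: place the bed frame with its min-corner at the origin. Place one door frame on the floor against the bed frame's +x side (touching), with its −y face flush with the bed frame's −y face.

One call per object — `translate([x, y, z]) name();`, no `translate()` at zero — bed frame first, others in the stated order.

bed_frame();
translate([2042, 0, 0]) door_frame();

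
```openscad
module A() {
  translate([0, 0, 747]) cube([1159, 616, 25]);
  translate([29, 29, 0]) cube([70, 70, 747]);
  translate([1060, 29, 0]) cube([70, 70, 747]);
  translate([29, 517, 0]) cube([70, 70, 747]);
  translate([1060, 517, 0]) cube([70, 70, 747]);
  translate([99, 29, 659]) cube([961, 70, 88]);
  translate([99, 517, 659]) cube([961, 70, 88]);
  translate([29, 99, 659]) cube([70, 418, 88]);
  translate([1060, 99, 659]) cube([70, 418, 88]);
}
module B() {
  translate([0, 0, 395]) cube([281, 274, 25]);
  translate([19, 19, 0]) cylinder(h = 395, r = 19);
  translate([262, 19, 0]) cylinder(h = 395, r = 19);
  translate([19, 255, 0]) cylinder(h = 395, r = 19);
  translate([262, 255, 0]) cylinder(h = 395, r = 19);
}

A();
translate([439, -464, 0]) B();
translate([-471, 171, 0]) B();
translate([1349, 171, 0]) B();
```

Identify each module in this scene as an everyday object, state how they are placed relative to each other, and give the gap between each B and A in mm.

A is a table. B is a stool. Three stools sit around the table at the −y, −x, +x sides. The gap between each stool and the table is 190 mm.

Each stool's nearest face is 190 mm from the table's bounding box.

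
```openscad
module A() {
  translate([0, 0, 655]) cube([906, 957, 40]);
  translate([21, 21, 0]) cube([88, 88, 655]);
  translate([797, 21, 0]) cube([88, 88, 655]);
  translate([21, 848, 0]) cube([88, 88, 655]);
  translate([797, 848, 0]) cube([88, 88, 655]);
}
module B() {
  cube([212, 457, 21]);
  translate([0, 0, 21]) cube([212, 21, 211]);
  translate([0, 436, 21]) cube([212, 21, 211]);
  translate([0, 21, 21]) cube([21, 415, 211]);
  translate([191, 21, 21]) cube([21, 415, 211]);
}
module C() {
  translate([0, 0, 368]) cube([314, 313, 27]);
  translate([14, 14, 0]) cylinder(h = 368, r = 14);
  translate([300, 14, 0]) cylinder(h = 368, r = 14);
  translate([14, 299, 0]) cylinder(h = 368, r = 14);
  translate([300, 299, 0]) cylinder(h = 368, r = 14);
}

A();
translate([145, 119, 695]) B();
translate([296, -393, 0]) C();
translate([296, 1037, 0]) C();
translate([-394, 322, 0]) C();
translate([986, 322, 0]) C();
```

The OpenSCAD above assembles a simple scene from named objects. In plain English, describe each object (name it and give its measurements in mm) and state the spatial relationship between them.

A is a rectangular dining table. The top is 906×957×40 mm with its upper surface at z = 695 mm. It stands on four 88×88 mm square legs, each inset 21 mm from the nearest pair of top edges, running from the floor to the underside of the top.

B is an open-topped rectangular box: outside dimensions 212×457×232 mm, with a uniform wall and base thickness of 21 mm. The base is a full 212×457 slab on the floor; four walls sit on top of the base. The front and back walls (the −y and +y sides) span the full width; the two side walls fit between them.

C is a four-legged stool. The seat is 314×313 mm, 27 mm thick, top at z = 395 mm. It stands on four round legs, each 28 mm in diameter, from z = 0 to the seat underside, each leg's axis is inset half a diameter from the nearest pair of seat edges (so the leg's bounding box is flush with the corner).

The open box is on top of the table. Four stools sit around the table at the −y, +y, −x, +x sides.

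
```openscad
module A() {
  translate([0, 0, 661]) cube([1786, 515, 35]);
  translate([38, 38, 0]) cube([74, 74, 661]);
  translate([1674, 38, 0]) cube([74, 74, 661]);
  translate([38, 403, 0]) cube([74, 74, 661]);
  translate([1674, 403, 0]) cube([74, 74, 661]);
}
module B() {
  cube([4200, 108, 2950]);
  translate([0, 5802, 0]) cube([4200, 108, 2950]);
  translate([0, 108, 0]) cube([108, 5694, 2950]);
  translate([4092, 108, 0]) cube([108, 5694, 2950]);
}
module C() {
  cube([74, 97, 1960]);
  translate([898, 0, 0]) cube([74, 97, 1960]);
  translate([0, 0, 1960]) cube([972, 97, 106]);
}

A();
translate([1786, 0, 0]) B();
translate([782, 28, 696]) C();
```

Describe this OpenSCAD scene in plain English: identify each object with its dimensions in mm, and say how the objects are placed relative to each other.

A is a rectangular dining table. The top is 1786×515×35 mm with its upper surface at z = 696 mm. It stands on four 74×74 mm square legs, each inset 38 mm from the nearest pair of top edges, running from the floor to the underside of the top.

B is the wall frame of a small rectangular building: four walls, each 2950 mm tall and 108 mm thick, enclosing a footprint 4200 mm (x) by 5910 mm (y) outside-to-outside, with no floor or roof. The front and back walls (the −y and +y sides) span the full width; the two side walls fit between them.

C is a door frame. The clear opening is 824 mm wide and 1960 mm high. Two 74 mm wide jambs, 97 mm deep, stand either side of the opening from the floor to the top of the opening. A 106 mm thick head sits across the top of both jambs, spanning the full outside width of the frame.

The house frame is against the table's +x side, with their −y faces flush. The door frame is on top of the table.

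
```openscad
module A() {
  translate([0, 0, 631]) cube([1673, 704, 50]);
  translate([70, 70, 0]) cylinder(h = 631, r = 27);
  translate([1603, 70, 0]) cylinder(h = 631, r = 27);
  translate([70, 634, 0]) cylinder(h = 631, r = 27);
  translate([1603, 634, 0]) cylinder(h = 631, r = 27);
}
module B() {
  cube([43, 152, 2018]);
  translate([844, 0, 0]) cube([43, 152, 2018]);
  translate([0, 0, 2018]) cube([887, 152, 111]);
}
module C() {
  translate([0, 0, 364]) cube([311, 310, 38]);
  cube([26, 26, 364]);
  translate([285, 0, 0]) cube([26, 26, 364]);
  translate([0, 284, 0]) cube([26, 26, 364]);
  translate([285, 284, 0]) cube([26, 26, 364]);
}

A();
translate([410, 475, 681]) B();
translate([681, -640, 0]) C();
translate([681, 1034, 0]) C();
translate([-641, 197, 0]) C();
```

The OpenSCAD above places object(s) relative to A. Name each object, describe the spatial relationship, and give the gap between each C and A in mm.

A is a table. B is a door frame. C is a stool. The door frame is on top of the table. Three stools sit around the table at the −y, +y, −x sides. The gap between each stool and the table is 330 mm.

Each stool's nearest face is 330 mm from the table's bounding box.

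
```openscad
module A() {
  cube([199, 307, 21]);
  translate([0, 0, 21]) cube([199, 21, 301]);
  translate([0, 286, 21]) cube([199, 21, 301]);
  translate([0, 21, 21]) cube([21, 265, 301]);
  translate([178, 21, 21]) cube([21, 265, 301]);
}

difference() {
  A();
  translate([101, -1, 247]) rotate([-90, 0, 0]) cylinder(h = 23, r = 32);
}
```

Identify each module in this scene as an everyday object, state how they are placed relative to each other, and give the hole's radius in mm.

The subtracted cylinder has r = 32 mm.

A is an open box. The open box has a circular hole through its front wall. The hole's radius is 32 mm.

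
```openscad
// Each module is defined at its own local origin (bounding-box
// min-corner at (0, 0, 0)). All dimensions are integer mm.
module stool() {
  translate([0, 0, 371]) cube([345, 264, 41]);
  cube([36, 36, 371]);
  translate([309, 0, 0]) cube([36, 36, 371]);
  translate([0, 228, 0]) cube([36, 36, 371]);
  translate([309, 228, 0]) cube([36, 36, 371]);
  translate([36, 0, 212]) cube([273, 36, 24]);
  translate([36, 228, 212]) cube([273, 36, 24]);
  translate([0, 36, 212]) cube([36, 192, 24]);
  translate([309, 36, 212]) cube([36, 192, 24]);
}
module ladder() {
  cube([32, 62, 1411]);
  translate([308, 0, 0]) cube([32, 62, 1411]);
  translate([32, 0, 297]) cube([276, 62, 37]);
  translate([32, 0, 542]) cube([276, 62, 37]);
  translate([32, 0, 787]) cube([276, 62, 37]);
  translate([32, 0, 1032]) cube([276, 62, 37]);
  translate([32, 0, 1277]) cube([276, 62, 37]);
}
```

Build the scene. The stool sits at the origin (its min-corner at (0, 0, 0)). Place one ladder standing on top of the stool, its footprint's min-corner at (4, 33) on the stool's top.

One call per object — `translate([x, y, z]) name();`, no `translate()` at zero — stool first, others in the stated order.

stool();
translate([4, 33, 412]) ladder();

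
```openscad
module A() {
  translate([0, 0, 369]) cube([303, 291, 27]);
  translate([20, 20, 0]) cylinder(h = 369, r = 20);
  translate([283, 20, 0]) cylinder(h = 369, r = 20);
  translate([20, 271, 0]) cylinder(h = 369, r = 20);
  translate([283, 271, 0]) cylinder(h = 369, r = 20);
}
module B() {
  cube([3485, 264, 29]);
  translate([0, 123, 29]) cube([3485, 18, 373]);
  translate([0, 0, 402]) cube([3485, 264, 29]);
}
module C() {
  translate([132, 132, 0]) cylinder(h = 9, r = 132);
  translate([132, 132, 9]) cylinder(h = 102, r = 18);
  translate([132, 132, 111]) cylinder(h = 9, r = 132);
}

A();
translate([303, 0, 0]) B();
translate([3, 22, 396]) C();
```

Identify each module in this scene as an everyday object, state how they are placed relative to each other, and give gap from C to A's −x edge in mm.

A is a stool. B is an I-beam. C is a spool. The I-beam is against the stool's +x side, with their −y faces flush. The spool is on top of the stool. The gap from the spool to the stool's −x edge is 3 mm.

The spool's min-x is at 3; the stool's min-x is 0; gap = 3 mm.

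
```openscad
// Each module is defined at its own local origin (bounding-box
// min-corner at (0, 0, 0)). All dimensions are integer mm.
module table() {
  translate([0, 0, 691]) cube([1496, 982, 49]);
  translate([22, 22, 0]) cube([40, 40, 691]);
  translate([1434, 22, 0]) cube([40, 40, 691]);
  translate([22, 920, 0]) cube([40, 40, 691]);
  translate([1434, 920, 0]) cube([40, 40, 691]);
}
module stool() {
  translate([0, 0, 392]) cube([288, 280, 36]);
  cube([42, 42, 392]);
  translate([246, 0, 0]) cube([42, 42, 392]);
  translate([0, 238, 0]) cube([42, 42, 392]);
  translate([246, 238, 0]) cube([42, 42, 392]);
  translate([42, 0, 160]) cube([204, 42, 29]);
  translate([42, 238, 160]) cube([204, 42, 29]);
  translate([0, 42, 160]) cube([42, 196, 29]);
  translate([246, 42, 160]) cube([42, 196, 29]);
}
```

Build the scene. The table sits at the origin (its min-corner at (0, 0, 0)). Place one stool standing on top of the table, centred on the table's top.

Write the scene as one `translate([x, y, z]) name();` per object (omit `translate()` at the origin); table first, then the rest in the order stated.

table();
translate([604, 351, 740]) stool();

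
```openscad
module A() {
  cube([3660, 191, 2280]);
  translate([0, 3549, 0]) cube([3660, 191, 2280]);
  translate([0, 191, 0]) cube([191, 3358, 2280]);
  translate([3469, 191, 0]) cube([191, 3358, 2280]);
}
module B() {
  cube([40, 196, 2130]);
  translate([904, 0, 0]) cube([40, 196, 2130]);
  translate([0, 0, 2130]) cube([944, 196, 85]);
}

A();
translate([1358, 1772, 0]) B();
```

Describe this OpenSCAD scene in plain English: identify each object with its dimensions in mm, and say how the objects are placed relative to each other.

A is a box-shaped house frame (walls only): outside footprint 3660×3740 mm, wall height 2280 mm, wall thickness 191 mm. The two y-facing walls run the full x-width; the two x-facing walls fit between the inner faces of the y-facing walls.

B is a rectangular door frame: two vertical jambs of 40×196 mm section, 2130 mm tall, with a clear opening 864 mm wide between their inner faces. A header 85 mm tall and 196 mm deep lies on top of the jambs and spans the full outside width.

The door frame sits inside the house frame, centred.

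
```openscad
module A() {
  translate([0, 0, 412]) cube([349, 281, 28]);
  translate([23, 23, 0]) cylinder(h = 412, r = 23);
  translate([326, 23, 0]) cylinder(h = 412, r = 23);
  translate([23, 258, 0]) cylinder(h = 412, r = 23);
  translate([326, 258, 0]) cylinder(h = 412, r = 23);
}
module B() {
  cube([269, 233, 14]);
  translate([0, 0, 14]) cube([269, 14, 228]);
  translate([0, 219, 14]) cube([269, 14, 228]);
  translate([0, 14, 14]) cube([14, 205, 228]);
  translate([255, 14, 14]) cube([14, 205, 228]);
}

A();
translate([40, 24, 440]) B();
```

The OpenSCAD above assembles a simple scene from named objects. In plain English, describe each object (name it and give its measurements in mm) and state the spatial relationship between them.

A is a four-legged stool. The seat is 349×281 mm, 28 mm thick, top at z = 440 mm. It stands on four round legs, each 46 mm in diameter, from z = 0 to the seat underside, each leg's axis is inset half a diameter from the nearest pair of seat edges (so the leg's bounding box is flush with the corner).

B is an open storage box with external size 269×233×242 mm and wall thickness 14 mm (the base is also 14 mm thick). The base covers the whole footprint; the four walls stand on the base, with the y-facing walls full-width and the x-facing walls fitting between their inner faces.

The open box is on top of the stool, centred.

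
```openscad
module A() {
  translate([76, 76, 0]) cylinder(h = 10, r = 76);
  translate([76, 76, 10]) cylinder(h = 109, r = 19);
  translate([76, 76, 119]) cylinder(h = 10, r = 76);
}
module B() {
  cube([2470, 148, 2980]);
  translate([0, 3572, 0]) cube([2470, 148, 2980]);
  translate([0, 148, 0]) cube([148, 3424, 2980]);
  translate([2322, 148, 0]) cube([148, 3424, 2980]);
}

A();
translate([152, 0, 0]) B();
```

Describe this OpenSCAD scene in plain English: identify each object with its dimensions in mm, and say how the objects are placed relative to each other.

A is a spool: two coaxial disc flanges of radius 76 mm and thickness 10 mm, joined by a core cylinder of radius 19 mm and height 109 mm. The lower flange rests on z = 0 and the three cylinders share a vertical axis.

B is a box-shaped house frame (walls only): outside footprint 2470×3720 mm, wall height 2980 mm, wall thickness 148 mm. The two y-facing walls run the full x-width; the two x-facing walls fit between the inner faces of the y-facing walls.

The house frame is against the spool's +x side, with their −y faces flush.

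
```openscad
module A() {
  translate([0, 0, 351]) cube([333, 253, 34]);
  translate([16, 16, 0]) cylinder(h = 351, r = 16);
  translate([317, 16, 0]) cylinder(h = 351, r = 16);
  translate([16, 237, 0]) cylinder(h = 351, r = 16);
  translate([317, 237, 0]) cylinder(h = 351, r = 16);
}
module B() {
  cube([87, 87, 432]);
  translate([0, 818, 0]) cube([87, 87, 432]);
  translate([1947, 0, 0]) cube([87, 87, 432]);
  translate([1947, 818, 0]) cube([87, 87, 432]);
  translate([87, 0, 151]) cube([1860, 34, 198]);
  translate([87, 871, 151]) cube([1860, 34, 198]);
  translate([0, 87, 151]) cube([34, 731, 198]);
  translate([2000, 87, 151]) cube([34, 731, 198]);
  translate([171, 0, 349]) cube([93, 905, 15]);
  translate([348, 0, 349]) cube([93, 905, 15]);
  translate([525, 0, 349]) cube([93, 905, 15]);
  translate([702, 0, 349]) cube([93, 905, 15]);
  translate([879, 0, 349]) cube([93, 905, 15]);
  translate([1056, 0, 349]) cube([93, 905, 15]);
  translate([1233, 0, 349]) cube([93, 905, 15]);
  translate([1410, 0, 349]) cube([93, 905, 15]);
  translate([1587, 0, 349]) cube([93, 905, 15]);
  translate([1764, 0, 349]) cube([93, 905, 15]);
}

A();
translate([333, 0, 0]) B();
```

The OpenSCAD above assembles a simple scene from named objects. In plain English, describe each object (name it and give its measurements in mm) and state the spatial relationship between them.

A is a simple wooden stool: a rectangular seat 333 mm (x) by 253 mm (y), 34 mm thick, top face at z = 385 mm, on four round legs, each 32 mm in diameter. The legs rest on z = 0, each leg's axis is inset half a diameter from the nearest pair of seat edges (so the leg's bounding box is flush with the corner).

B is a bed frame 2034 mm long (x) by 905 mm wide (y). Four 87×87 mm corner posts, 432 mm tall, at the corners of the footprint. Four rails of 34 mm thickness and 198 mm height run between adjacent posts with their undersides at z = 151 mm, their outer faces flush with the outside of the frame (the two x-running rails run between the posts' inner faces; the two y-running rails run between the posts' inner faces). 10 slats, each 93 mm wide (x) and 15 mm thick, lie across the top of the two x-running rails, running the full 905 mm width of the frame in y; the slats are evenly spaced along x between the inner faces of the end posts with equal gaps (rounded down to the nearest mm) at the −x end and between each pair — any rounding remainder accumulates at the +x end.

The bed frame is against the stool's +x side, with their −y faces flush.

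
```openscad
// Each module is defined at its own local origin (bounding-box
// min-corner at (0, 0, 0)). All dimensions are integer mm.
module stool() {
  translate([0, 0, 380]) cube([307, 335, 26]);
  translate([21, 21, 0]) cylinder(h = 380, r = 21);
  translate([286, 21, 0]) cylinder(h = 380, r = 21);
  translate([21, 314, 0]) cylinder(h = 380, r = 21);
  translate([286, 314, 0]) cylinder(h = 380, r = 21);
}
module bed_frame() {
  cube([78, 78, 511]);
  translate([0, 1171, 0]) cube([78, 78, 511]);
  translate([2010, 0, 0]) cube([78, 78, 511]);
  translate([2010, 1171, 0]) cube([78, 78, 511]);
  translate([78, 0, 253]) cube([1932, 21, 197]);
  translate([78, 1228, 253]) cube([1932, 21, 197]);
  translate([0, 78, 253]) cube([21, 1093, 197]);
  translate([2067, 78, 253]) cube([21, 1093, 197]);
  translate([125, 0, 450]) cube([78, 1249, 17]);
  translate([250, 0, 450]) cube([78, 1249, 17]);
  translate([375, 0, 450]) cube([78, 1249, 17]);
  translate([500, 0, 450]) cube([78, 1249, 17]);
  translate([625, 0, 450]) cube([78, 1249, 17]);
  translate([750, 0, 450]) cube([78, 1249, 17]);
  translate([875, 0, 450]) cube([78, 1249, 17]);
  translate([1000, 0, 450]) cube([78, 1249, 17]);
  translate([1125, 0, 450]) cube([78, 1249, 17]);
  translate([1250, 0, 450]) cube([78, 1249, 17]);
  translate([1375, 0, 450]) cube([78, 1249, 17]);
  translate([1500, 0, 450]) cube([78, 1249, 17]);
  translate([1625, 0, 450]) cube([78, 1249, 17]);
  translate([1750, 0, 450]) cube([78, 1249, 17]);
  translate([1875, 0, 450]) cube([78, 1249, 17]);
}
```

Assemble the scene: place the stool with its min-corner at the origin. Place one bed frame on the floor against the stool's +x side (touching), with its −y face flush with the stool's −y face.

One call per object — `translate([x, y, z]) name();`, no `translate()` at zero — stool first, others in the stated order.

stool();
translate([307, 0, 0]) bed_frame();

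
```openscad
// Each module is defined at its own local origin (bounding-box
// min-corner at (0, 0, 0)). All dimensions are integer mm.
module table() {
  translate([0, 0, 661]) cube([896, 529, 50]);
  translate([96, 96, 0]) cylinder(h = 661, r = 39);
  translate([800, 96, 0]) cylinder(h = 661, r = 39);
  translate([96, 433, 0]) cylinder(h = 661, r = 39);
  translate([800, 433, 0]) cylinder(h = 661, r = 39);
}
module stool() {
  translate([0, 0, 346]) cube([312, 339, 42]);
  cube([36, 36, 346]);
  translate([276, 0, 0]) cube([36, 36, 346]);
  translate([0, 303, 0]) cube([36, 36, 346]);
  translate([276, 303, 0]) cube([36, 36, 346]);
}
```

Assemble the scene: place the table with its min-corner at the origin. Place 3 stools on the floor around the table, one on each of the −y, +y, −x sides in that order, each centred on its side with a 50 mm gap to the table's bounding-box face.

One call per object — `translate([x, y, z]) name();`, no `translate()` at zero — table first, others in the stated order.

table();
translate([292, -389, 0]) stool();
translate([292, 579, 0]) stool();
translate([-362, 95, 0]) stool();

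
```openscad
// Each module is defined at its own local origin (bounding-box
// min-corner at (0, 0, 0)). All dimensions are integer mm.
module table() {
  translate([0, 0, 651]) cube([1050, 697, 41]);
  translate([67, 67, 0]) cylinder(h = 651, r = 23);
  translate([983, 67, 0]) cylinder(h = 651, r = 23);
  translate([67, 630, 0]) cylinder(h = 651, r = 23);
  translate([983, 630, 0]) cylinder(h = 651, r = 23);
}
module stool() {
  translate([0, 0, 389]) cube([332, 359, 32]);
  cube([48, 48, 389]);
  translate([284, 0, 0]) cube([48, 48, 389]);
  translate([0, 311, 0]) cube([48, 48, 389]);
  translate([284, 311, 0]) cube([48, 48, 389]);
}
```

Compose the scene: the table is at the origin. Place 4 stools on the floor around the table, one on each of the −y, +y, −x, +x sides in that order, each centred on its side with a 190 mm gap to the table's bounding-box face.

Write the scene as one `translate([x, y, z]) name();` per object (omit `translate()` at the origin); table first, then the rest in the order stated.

table();
translate([359, -549, 0]) stool();
translate([359, 887, 0]) stool();
translate([-522, 169, 0]) stool();
translate([1240, 169, 0]) stool();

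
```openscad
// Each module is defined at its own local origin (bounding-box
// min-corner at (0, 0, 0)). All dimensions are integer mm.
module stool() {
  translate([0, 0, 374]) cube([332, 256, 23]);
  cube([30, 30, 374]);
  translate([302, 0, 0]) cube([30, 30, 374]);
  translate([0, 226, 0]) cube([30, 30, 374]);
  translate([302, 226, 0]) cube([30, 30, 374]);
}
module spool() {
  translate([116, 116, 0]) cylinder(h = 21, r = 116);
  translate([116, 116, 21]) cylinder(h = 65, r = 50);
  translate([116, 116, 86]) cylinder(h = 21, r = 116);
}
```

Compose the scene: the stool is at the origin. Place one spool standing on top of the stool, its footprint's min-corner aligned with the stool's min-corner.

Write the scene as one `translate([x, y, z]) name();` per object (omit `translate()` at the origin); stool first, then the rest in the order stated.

stool();
translate([0, 0, 397]) spool();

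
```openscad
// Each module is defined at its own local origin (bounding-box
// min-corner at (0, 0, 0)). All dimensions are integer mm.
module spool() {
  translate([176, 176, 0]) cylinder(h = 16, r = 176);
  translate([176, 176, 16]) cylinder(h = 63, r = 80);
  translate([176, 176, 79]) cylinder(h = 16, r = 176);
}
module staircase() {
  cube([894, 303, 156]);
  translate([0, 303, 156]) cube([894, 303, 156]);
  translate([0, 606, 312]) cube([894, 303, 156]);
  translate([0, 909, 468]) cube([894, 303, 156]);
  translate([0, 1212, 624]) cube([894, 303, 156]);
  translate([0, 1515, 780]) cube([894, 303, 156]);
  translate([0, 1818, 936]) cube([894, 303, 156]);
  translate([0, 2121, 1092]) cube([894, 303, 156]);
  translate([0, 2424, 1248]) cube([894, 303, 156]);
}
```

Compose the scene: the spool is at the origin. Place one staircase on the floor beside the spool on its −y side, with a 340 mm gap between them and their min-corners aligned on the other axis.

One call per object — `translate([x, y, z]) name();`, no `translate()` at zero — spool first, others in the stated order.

spool();
translate([0, -3067, 0]) staircase();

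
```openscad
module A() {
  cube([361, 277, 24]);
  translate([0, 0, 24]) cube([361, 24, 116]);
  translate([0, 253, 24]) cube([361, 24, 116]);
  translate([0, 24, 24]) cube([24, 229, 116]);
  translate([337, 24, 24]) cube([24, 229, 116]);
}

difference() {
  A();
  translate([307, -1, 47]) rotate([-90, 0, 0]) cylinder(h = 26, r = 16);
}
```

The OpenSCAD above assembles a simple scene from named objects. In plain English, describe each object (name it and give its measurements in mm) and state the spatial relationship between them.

A is an open storage box with external size 361×277×140 mm and wall thickness 24 mm (the base is also 24 mm thick). The base covers the whole footprint; the four walls stand on the base, with the y-facing walls full-width and the x-facing walls fitting between their inner faces.

The open box has a circular hole of radius 16 mm through its front wall, centred at (x = 307, z = 47).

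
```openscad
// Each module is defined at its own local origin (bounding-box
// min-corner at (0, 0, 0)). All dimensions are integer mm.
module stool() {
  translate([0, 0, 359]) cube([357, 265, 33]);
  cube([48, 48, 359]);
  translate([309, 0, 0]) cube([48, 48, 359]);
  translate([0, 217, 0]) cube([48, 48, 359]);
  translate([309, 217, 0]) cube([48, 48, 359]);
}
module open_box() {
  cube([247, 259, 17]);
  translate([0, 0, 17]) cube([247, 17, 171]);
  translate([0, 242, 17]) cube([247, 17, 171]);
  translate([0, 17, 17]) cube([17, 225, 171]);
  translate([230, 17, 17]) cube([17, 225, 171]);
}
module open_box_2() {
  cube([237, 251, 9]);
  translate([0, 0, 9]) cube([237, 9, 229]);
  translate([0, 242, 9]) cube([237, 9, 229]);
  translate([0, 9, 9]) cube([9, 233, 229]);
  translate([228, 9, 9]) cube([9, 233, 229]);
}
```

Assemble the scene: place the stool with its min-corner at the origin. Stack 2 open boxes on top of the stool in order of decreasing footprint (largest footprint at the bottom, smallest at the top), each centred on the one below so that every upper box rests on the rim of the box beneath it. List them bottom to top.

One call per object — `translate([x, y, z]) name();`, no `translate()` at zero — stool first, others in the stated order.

stool();
translate([55, 3, 392]) open_box();
translate([60, 7, 580]) open_box_2();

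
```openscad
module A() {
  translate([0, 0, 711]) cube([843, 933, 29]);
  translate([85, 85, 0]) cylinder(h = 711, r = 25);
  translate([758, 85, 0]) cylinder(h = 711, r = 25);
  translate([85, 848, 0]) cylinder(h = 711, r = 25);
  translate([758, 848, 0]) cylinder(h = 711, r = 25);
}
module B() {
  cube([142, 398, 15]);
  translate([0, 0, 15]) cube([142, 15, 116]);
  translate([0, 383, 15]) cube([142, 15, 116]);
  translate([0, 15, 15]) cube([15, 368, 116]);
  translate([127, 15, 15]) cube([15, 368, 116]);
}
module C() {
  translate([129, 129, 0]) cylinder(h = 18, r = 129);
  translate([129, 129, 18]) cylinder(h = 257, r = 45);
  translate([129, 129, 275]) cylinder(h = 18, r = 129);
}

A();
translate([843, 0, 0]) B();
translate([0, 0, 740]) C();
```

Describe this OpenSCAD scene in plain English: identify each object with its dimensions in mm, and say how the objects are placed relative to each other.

A is a rectangular dining table. The top is 843×933×29 mm with its upper surface at z = 740 mm. It stands on four round legs of 50 mm diameter, each leg's bounding box inset 60 mm from the nearest pair of top edges, running from the floor to the underside of the top.

B is an open-topped rectangular box: outside dimensions 142×398×131 mm, with a uniform wall and base thickness of 15 mm. The base is a full 142×398 slab on the floor; four walls sit on top of the base. The front and back walls (the −y and +y sides) span the full width; the two side walls fit between them.

C is a spool: two coaxial disc flanges of radius 129 mm and thickness 18 mm, joined by a core cylinder of radius 45 mm and height 257 mm. The lower flange rests on z = 0 and the three cylinders share a vertical axis.

The open box is against the table's +x side, with their −y faces flush. The spool is on top of the table.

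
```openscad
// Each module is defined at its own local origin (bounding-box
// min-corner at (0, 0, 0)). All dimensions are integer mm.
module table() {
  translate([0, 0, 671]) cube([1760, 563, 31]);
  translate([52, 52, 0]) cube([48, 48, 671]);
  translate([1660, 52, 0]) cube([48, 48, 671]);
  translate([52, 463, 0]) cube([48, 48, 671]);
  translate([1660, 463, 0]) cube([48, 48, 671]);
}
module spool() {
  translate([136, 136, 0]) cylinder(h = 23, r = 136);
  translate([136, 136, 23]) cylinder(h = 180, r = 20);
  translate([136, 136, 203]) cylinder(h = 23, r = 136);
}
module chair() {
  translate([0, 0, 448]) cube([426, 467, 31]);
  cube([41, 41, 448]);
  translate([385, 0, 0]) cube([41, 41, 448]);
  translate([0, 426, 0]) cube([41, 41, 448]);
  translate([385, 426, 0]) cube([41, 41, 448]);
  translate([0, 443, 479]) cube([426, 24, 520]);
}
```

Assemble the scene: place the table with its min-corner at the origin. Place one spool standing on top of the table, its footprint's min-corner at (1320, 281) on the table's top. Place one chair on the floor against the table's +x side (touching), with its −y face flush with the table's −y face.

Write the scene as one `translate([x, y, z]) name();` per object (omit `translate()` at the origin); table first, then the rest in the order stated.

table();
translate([1320, 281, 702]) spool();
translate([1760, 0, 0]) chair();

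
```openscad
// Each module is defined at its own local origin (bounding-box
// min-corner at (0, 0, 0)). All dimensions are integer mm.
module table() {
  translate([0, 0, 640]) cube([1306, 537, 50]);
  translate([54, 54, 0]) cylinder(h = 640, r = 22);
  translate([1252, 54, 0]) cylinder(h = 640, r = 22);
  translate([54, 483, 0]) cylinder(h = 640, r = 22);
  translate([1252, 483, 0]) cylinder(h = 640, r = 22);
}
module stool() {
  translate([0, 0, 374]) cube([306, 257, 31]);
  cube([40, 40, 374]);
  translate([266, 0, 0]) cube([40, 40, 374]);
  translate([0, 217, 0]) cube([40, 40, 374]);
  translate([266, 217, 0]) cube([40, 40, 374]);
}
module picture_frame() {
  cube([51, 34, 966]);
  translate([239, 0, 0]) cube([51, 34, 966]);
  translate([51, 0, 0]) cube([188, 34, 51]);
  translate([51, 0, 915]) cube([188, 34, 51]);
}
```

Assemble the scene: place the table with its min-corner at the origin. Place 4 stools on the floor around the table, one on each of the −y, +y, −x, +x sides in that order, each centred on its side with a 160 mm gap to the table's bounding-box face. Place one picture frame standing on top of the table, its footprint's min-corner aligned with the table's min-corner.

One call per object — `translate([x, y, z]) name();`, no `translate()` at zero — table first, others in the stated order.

table();
translate([500, -417, 0]) stool();
translate([500, 697, 0]) stool();
translate([-466, 140, 0]) stool();
translate([1466, 140, 0]) stool();
translate([0, 0, 690]) picture_frame();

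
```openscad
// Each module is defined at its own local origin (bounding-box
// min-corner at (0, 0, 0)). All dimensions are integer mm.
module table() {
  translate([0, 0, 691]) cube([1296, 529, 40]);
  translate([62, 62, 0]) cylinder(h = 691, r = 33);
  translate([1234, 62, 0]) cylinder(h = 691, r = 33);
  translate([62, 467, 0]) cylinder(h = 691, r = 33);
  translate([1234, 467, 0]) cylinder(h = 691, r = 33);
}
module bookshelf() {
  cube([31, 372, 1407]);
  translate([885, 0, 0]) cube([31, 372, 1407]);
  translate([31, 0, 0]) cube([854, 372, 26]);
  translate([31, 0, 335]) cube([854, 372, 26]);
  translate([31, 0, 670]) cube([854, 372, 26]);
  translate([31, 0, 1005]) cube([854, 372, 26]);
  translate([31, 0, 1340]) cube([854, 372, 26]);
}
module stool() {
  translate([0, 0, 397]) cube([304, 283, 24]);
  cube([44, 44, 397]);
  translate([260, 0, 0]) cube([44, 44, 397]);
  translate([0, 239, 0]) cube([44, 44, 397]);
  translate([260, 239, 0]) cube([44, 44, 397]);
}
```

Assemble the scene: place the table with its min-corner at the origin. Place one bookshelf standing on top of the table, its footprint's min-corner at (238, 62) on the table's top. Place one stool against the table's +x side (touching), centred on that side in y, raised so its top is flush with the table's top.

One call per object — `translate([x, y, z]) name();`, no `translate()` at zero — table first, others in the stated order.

table();
translate([238, 62, 731]) bookshelf();
translate([1296, 123, 310]) stool();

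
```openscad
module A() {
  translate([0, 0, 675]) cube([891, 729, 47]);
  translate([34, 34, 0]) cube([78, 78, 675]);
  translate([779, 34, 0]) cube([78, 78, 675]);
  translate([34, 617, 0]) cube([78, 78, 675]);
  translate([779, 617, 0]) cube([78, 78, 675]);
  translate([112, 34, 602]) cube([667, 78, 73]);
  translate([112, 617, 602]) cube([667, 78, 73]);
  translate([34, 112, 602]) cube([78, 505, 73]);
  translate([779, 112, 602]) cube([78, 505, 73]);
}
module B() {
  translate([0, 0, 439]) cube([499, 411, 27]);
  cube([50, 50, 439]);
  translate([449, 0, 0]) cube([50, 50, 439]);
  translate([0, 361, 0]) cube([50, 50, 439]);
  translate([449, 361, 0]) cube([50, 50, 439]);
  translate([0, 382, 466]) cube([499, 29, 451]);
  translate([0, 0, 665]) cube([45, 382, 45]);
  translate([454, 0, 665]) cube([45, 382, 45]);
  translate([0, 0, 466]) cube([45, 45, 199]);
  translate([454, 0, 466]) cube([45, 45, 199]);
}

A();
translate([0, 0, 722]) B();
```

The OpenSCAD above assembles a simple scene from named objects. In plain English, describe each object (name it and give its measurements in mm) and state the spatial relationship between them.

A is a table with a 891×729 mm rectangular top, 47 mm thick, top surface at z = 722 mm, supported by four 78×78 mm square legs, each inset 34 mm from the nearest pair of top edges, running from the floor. Four apron rails, 78 mm thick and 73 mm tall, run between adjacent legs with their top edges flush with the underside of the top and their outer faces flush with the legs' outer faces.

B is a chair. The seat is a 499×411×27 mm slab with its top at z = 466 mm, on four 50×50 mm corner legs (flush with the seat edges, standing on z = 0). A flat backrest 29 mm thick, 451 mm tall, spans the full seat width and rises from the seat top along its +y edge, rear face flush with the rear of the seat. Two armrests of 45×45 mm section run along each side from the seat's front edge to the front of the backrest, top faces 244 mm above the seat top and outer faces flush with the seat's x-edges; a 45×45 mm post under the front of each armrest stands on the seat at the front corner.

The chair is on top of the table.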